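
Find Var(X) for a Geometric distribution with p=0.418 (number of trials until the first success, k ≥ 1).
3.3310

We have X ~ Geometric(p=0.418) (number of trials until the first success, k ≥ 1).

For a Geometric distribution with p=0.418 (number of trials until the first success, k ≥ 1):
Var(X) = 3.3310

The variance measures the spread of the distribution around the mean.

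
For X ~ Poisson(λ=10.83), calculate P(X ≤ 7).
0.154513

We have X ~ Poisson(λ=10.83).

The CDF gives us P(X ≤ k).

Using the CDF:
P(X ≤ 7) = 0.154513

This means there's approximately a 15.5% chance that X is at most 7.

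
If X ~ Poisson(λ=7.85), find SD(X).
2.8018

We have X ~ Poisson(λ=7.85).

For a Poisson distribution with λ=7.85:
σ = √Var(X) = 2.8018

The standard deviation is the square root of the variance.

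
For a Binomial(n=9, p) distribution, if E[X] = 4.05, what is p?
p = 0.45

For a Binomial(n, p) distribution:
E[X] = n × p

Given n = 9 and E[X] = 4.05:
4.05 = 9 × p
p = 4.05 / 9 = 0.45

Verification: Binomial(9, 0.45) has E[X] = 4.05 ✓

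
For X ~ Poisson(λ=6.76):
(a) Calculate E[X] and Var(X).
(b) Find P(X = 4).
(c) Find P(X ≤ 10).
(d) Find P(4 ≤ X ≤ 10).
(a) E[X] = 6.7600, Var(X) = 6.7600
(b) P(X = 4) = 0.100866
(c) P(X ≤ 10) = 0.917637
(d) P(4 ≤ X ≤ 10) = 0.822470

We have X ~ Poisson(λ=6.76).

(a) Moments:
E[X] = 6.7600
Var(X) = 6.7600
σ = √Var(X) = 2.6000

(b) Point probability using PMF:
P(X = 4) = 0.100866

(c) Cumulative probability using CDF:
P(X ≤ 10) = F(10) = 0.917637

(d) Range probability:
P(4 ≤ X ≤ 10) = P(X ≤ 10) - P(X ≤ 3)
                   = F(10) - F(3)
                   = 0.917637 - 0.095167
                   = 0.822470

This means approximately 82.2% of outcomes fall in the interval [4, 10].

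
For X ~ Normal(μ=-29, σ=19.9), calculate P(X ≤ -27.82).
0.523642

We have X ~ Normal(μ=-29, σ=19.9).

The CDF gives us P(X ≤ k).

Using the CDF:
P(X ≤ -27.82) = 0.523642

This means there's approximately a 52.4% chance that X is at most -27.82.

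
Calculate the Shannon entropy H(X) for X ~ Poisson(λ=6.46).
2.3375 nats

We have X ~ Poisson(λ=6.46).

The Shannon entropy measures the uncertainty or information content of the distribution.

For a Poisson distribution with λ=6.46:
H(X) = 2.3375 nats

(In bits, this would be 3.3723 bits.)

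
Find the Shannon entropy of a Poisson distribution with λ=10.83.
2.6020 nats

We have X ~ Poisson(λ=10.83).

The Shannon entropy measures the uncertainty or information content of the distribution.

For a Poisson distribution with λ=10.83:
H(X) = 2.6020 nats

(In bits, this would be 3.7539 bits.)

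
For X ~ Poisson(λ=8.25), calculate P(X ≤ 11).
0.869189

We have X ~ Poisson(λ=8.25).

The CDF gives us P(X ≤ k).

Using the CDF:
P(X ≤ 11) = 0.869189

This means there's approximately a 86.9% chance that X is at most 11.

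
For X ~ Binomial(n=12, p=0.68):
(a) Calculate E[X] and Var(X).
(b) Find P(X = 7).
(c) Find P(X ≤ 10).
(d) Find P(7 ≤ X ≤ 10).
(a) E[X] = 8.1600, Var(X) = 2.6112
(b) P(X = 7) = 0.178664
(c) P(X ≤ 10) = 0.935026
(d) P(7 ≤ X ≤ 10) = 0.782926

We have X ~ Binomial(n=12, p=0.68).

(a) Moments:
E[X] = 8.1600
Var(X) = 2.6112
σ = √Var(X) = 1.6159

(b) Point probability using PMF:
P(X = 7) = 0.178664

(c) Cumulative probability using CDF:
P(X ≤ 10) = F(10) = 0.935026

(d) Range probability:
P(7 ≤ X ≤ 10) = P(X ≤ 10) - P(X ≤ 6)
                   = F(10) - F(6)
                   = 0.935026 - 0.152101
                   = 0.782926

This means approximately 78.3% of outcomes fall in the interval [7, 10].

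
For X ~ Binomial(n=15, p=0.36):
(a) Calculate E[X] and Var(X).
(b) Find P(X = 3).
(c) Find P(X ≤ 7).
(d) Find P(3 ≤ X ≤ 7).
(a) E[X] = 5.4000, Var(X) = 3.4560
(b) P(X = 3) = 0.100249
(c) P(X ≤ 7) = 0.869780
(d) P(3 ≤ X ≤ 7) = 0.816969

We have X ~ Binomial(n=15, p=0.36).

(a) Moments:
E[X] = 5.4000
Var(X) = 3.4560
σ = √Var(X) = 1.8590

(b) Point probability using PMF:
P(X = 3) = 0.100249

(c) Cumulative probability using CDF:
P(X ≤ 7) = F(7) = 0.869780

(d) Range probability:
P(3 ≤ X ≤ 7) = P(X ≤ 7) - P(X ≤ 2)
                   = F(7) - F(2)
                   = 0.869780 - 0.052811
                   = 0.816969

This means approximately 81.7% of outcomes fall in the interval [3, 7].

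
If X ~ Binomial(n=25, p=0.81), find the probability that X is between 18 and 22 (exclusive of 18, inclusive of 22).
0.696852

We have X ~ Binomial(n=25, p=0.81).

To find P(18 < X ≤ 22), we use:
P(18 < X ≤ 22) = P(X ≤ 22) - P(X ≤ 18)
                 = F(22) - F(18)
                 = 0.879552 - 0.182700
                 = 0.696852

So there's approximately a 69.7% chance that X falls in this range.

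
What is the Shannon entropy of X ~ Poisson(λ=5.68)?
2.2709 nats

We have X ~ Poisson(λ=5.68).

The Shannon entropy measures the uncertainty or information content of the distribution.

For a Poisson distribution with λ=5.68:
H(X) = 2.2709 nats

(In bits, this would be 3.2762 bits.)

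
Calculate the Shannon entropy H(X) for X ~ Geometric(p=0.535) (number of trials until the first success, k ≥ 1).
1.2910 nats

We have X ~ Geometric(p=0.535) (number of trials until the first success, k ≥ 1).

The Shannon entropy measures the uncertainty or information content of the distribution.

For a Geometric distribution with p=0.535 (number of trials until the first success, k ≥ 1):
H(X) = 1.2910 nats

(In bits, this would be 1.8625 bits.)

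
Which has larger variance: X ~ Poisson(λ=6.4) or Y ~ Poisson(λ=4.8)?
X has larger variance (6.4000 > 4.8000)

Compute the variance for each distribution:

X ~ Poisson(λ=6.4):
Var(X) = 6.4000

Y ~ Poisson(λ=4.8):
Var(Y) = 4.8000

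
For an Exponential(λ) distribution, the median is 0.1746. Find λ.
λ = 3.9699

For X ~ Exponential(λ), the CDF is F(x) = 1 - e^(-λx).
The median m satisfies F(m) = 0.5:
1 - e^(-λm) = 0.5
e^(-λm) = 0.5
λm = ln(2)
m = ln(2) / λ

Given m = 0.1746:
λ = ln(2) / 0.1746 = 0.693147 / 0.1746 = 3.9699

Verification: ln(2) / 3.9699 = 0.1746 ✓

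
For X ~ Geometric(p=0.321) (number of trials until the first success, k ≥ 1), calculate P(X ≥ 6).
0.144327

We have X ~ Geometric(p=0.321) (number of trials until the first success, k ≥ 1).

For discrete distributions, P(X ≥ 6) = 1 - P(X ≤ 5).

P(X ≤ 5) = 0.855673
P(X ≥ 6) = 1 - 0.855673 = 0.144327

So there's approximately a 14.4% chance that X is at least 6.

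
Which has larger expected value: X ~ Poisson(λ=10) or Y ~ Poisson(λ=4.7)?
X has larger mean (10.0000 > 4.7000)

Compute the expected value for each distribution:

X ~ Poisson(λ=10):
E[X] = 10.0000

Y ~ Poisson(λ=4.7):
E[Y] = 4.7000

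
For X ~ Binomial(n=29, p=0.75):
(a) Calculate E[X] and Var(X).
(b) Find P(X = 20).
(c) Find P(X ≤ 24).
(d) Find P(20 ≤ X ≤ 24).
(a) E[X] = 21.7500, Var(X) = 5.4375
(b) P(X = 20) = 0.121154
(c) P(X ≤ 24) = 0.884676
(d) P(20 ≤ X ≤ 24) = 0.718371

We have X ~ Binomial(n=29, p=0.75).

(a) Moments:
E[X] = 21.7500
Var(X) = 5.4375
σ = √Var(X) = 2.3318

(b) Point probability using PMF:
P(X = 20) = 0.121154

(c) Cumulative probability using CDF:
P(X ≤ 24) = F(24) = 0.884676

(d) Range probability:
P(20 ≤ X ≤ 24) = P(X ≤ 24) - P(X ≤ 19)
                   = F(24) - F(19)
                   = 0.884676 - 0.166305
                   = 0.718371

This means approximately 71.8% of outcomes fall in the interval [20, 24].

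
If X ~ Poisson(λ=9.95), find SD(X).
3.1544

We have X ~ Poisson(λ=9.95).

For a Poisson distribution with λ=9.95:
σ = √Var(X) = 3.1544

The standard deviation is the square root of the variance.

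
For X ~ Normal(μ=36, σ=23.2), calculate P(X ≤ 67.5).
0.912730

We have X ~ Normal(μ=36, σ=23.2).

The CDF gives us P(X ≤ k).

Using the CDF:
P(X ≤ 67.5) = 0.912730

This means there's approximately a 91.3% chance that X is at most 67.5.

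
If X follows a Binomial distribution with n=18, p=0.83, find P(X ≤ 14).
0.366885

We have X ~ Binomial(n=18, p=0.83).

The CDF gives us P(X ≤ k).

Using the CDF:
P(X ≤ 14) = 0.366885

This means there's approximately a 36.7% chance that X is at most 14.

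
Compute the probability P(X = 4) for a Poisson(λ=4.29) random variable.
0.193417

We have X ~ Poisson(λ=4.29).

For a Poisson distribution, the PMF gives us the probability of each outcome.

Using the PMF formula:
P(X = 4) = 0.193417

Rounded to 4 decimal places: 0.1934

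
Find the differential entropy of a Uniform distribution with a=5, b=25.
2.9957 nats

We have X ~ Uniform(a=5, b=25).

The differential entropy measures the uncertainty or information content of the distribution.

For a Uniform distribution with a=5, b=25:
h(X) = 2.9957 nats

(In bits, this would be 4.3219 bits.)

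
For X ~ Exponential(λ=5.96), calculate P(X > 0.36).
0.116998

We have X ~ Exponential(λ=5.96).

P(X > 0.36) = 1 - P(X ≤ 0.36)
                = 1 - F(0.36)
                = 1 - 0.883002
                = 0.116998

So there's approximately a 11.7% chance that X exceeds 0.36.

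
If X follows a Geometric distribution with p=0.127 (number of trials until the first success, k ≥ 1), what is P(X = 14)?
0.021726

We have X ~ Geometric(p=0.127) (number of trials until the first success, k ≥ 1).

For a Geometric distribution, the PMF gives us the probability of each outcome.

Using the PMF formula:
P(X = 14) = 0.021726

Rounded to 4 decimal places: 0.0217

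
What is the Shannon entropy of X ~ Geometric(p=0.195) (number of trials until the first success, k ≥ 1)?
2.5302 nats

We have X ~ Geometric(p=0.195) (number of trials until the first success, k ≥ 1).

The Shannon entropy measures the uncertainty or information content of the distribution.

For a Geometric distribution with p=0.195 (number of trials until the first success, k ≥ 1):
H(X) = 2.5302 nats

(In bits, this would be 3.6503 bits.)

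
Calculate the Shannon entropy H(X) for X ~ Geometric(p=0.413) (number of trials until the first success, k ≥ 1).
1.6415 nats

We have X ~ Geometric(p=0.413) (number of trials until the first success, k ≥ 1).

The Shannon entropy measures the uncertainty or information content of the distribution.

For a Geometric distribution with p=0.413 (number of trials until the first success, k ≥ 1):
H(X) = 1.6415 nats

(In bits, this would be 2.3682 bits.)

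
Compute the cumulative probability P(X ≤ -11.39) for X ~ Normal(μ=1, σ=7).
0.038364

We have X ~ Normal(μ=1, σ=7).

The CDF gives us P(X ≤ k).

Using the CDF:
P(X ≤ -11.39) = 0.038364

This means there's approximately a 3.8% chance that X is at most -11.39.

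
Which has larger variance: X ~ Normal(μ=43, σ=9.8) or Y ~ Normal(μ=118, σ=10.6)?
Y has larger variance (112.3600 > 96.0400)

Compute the variance for each distribution:

X ~ Normal(μ=43, σ=9.8):
Var(X) = 96.0400

Y ~ Normal(μ=118, σ=10.6):
Var(Y) = 112.3600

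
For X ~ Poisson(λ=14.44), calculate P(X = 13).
0.102066

We have X ~ Poisson(λ=14.44).

For a Poisson distribution, the PMF gives us the probability of each outcome.

Using the PMF formula:
P(X = 13) = 0.102066

Rounded to 4 decimal places: 0.1021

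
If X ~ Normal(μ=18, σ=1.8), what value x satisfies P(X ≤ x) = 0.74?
19.1580

We have X ~ Normal(μ=18, σ=1.8).

We want to find x such that P(X ≤ x) = 0.74.

This is the 74th percentile, which means 74% of values fall below this point.

Using the inverse CDF (quantile function):
x = F⁻¹(0.74) = 19.1580

Verification: P(X ≤ 19.1580) = 0.74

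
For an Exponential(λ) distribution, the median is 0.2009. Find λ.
λ = 3.4502

For X ~ Exponential(λ), the CDF is F(x) = 1 - e^(-λx).
The median m satisfies F(m) = 0.5:
1 - e^(-λm) = 0.5
e^(-λm) = 0.5
λm = ln(2)
m = ln(2) / λ

Given m = 0.2009:
λ = ln(2) / 0.2009 = 0.693147 / 0.2009 = 3.4502

Verification: ln(2) / 3.4502 = 0.2009 ✓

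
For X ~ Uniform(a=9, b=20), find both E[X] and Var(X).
E[X] = 14.5000, Var(X) = 10.0833

We have X ~ Uniform(a=9, b=20).

For a Uniform distribution with a=9, b=20:

Expected value:
E[X] = 14.5000

Variance:
Var(X) = 10.0833

Standard deviation:
σ = √Var(X) = 3.1754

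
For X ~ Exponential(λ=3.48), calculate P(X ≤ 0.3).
0.647956

We have X ~ Exponential(λ=3.48).

The CDF gives us P(X ≤ k).

Using the CDF:
P(X ≤ 0.3) = 0.647956

This means there's approximately a 64.8% chance that X is at most 0.3.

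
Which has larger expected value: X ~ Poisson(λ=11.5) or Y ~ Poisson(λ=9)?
X has larger mean (11.5000 > 9.0000)

Compute the expected value for each distribution:

X ~ Poisson(λ=11.5):
E[X] = 11.5000

Y ~ Poisson(λ=9):
E[Y] = 9.0000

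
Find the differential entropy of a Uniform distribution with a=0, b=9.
2.1972 nats

We have X ~ Uniform(a=0, b=9).

The differential entropy measures the uncertainty or information content of the distribution.

For a Uniform distribution with a=0, b=9:
h(X) = 2.1972 nats

(In bits, this would be 3.1699 bits.)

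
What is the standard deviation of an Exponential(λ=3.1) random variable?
0.3226

We have X ~ Exponential(λ=3.1).

For an Exponential distribution with λ=3.1:
σ = √Var(X) = 0.3226

The standard deviation is the square root of the variance.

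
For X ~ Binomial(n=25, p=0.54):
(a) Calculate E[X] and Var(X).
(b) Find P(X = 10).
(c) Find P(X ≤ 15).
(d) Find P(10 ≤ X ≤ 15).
(a) E[X] = 13.5000, Var(X) = 6.2100
(b) P(X = 10) = 0.060213
(c) P(X ≤ 15) = 0.787994
(d) P(10 ≤ X ≤ 15) = 0.733744

We have X ~ Binomial(n=25, p=0.54).

(a) Moments:
E[X] = 13.5000
Var(X) = 6.2100
σ = √Var(X) = 2.4920

(b) Point probability using PMF:
P(X = 10) = 0.060213

(c) Cumulative probability using CDF:
P(X ≤ 15) = F(15) = 0.787994

(d) Range probability:
P(10 ≤ X ≤ 15) = P(X ≤ 15) - P(X ≤ 9)
                   = F(15) - F(9)
                   = 0.787994 - 0.054250
                   = 0.733744

This means approximately 73.4% of outcomes fall in the interval [10, 15].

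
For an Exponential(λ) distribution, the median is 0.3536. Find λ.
λ = 1.9603

For X ~ Exponential(λ), the CDF is F(x) = 1 - e^(-λx).
The median m satisfies F(m) = 0.5:
1 - e^(-λm) = 0.5
e^(-λm) = 0.5
λm = ln(2)
m = ln(2) / λ

Given m = 0.3536:
λ = ln(2) / 0.3536 = 0.693147 / 0.3536 = 1.9603

Verification: ln(2) / 1.9603 = 0.3536 ✓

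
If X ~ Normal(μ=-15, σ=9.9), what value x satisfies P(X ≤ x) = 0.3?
-20.1916

We have X ~ Normal(μ=-15, σ=9.9).

We want to find x such that P(X ≤ x) = 0.3.

This is the 30th percentile, which means 30% of values fall below this point.

Using the inverse CDF (quantile function):
x = F⁻¹(0.3) = -20.1916

Verification: P(X ≤ -20.1916) = 0.3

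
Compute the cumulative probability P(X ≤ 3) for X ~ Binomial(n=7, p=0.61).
0.270687

We have X ~ Binomial(n=7, p=0.61).

The CDF gives us P(X ≤ k).

Using the CDF:
P(X ≤ 3) = 0.270687

This means there's approximately a 27.1% chance that X is at most 3.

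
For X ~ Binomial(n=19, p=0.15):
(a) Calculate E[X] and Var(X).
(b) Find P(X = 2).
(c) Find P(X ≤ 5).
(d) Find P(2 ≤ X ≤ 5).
(a) E[X] = 2.8500, Var(X) = 2.4225
(b) P(X = 2) = 0.242829
(c) P(X ≤ 5) = 0.946304
(d) P(2 ≤ X ≤ 5) = 0.747812

We have X ~ Binomial(n=19, p=0.15).

(a) Moments:
E[X] = 2.8500
Var(X) = 2.4225
σ = √Var(X) = 1.5564

(b) Point probability using PMF:
P(X = 2) = 0.242829

(c) Cumulative probability using CDF:
P(X ≤ 5) = F(5) = 0.946304

(d) Range probability:
P(2 ≤ X ≤ 5) = P(X ≤ 5) - P(X ≤ 1)
                   = F(5) - F(1)
                   = 0.946304 - 0.198492
                   = 0.747812

This means approximately 74.8% of outcomes fall in the interval [2, 5].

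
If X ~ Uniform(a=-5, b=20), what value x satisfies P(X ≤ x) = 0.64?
11.0000

We have X ~ Uniform(a=-5, b=20).

We want to find x such that P(X ≤ x) = 0.64.

This is the 64th percentile, which means 64% of values fall below this point.

Using the inverse CDF (quantile function):
x = F⁻¹(0.64) = 11.0000

Verification: P(X ≤ 11.0000) = 0.64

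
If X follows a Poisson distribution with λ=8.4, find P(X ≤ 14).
0.974897

We have X ~ Poisson(λ=8.4).

The CDF gives us P(X ≤ k).

Using the CDF:
P(X ≤ 14) = 0.974897

This means there's approximately a 97.5% chance that X is at most 14.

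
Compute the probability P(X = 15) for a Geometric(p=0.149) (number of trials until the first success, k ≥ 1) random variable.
0.015567

We have X ~ Geometric(p=0.149) (number of trials until the first success, k ≥ 1).

For a Geometric distribution, the PMF gives us the probability of each outcome.

Using the PMF formula:
P(X = 15) = 0.015567

Rounded to 4 decimal places: 0.0156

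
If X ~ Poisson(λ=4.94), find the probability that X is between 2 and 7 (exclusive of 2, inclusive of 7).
0.743022

We have X ~ Poisson(λ=4.94).

To find P(2 < X ≤ 7), we use:
P(2 < X ≤ 7) = P(X ≤ 7) - P(X ≤ 2)
                 = F(7) - F(2)
                 = 0.872819 - 0.129797
                 = 0.743022

So there's approximately a 74.3% chance that X falls in this range.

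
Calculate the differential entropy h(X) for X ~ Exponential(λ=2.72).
-0.0006 nats

We have X ~ Exponential(λ=2.72).

The differential entropy measures the uncertainty or information content of the distribution.

For an Exponential distribution with λ=2.72:
h(X) = -0.0006 nats

(In bits, this would be -0.0009 bits.)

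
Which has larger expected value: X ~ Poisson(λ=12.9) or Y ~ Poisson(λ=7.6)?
X has larger mean (12.9000 > 7.6000)

Compute the expected value for each distribution:

X ~ Poisson(λ=12.9):
E[X] = 12.9000

Y ~ Poisson(λ=7.6):
E[Y] = 7.6000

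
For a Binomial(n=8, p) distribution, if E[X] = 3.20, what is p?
p = 0.4

For a Binomial(n, p) distribution:
E[X] = n × p

Given n = 8 and E[X] = 3.20:
3.20 = 8 × p
p = 3.20 / 8 = 0.4

Verification: Binomial(8, 0.4) has E[X] = 3.20 ✓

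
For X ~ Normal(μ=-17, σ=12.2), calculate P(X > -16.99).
0.499673

We have X ~ Normal(μ=-17, σ=12.2).

P(X > -16.99) = 1 - P(X ≤ -16.99)
                = 1 - F(-16.99)
                = 1 - 0.500327
                = 0.499673

So there's approximately a 50.0% chance that X exceeds -16.99.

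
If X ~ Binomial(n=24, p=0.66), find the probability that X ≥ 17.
0.396790

We have X ~ Binomial(n=24, p=0.66).

For discrete distributions, P(X ≥ 17) = 1 - P(X ≤ 16).

P(X ≤ 16) = 0.603210
P(X ≥ 17) = 1 - 0.603210 = 0.396790

So there's approximately a 39.7% chance that X is at least 17.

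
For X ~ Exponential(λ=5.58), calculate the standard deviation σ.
0.1792

We have X ~ Exponential(λ=5.58).

For an Exponential distribution with λ=5.58:
σ = √Var(X) = 0.1792

The standard deviation is the square root of the variance.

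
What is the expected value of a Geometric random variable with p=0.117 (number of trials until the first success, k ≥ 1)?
8.5470

We have X ~ Geometric(p=0.117) (number of trials until the first success, k ≥ 1).

For a Geometric distribution with p=0.117 (number of trials until the first success, k ≥ 1):
E[X] = 8.5470

This is the expected (average) value of X.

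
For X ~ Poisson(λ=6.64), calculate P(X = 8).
0.122492

We have X ~ Poisson(λ=6.64).

For a Poisson distribution, the PMF gives us the probability of each outcome.

Using the PMF formula:
P(X = 8) = 0.122492

Rounded to 4 decimal places: 0.1225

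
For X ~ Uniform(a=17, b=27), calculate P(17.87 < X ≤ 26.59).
0.872000

We have X ~ Uniform(a=17, b=27).

To find P(17.87 < X ≤ 26.59), we use:
P(17.87 < X ≤ 26.59) = P(X ≤ 26.59) - P(X ≤ 17.87)
                 = F(26.59) - F(17.87)
                 = 0.959000 - 0.087000
                 = 0.872000

So there's approximately a 87.2% chance that X falls in this range.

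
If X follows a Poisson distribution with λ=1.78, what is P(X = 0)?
0.168638

We have X ~ Poisson(λ=1.78).

For a Poisson distribution, the PMF gives us the probability of each outcome.

Using the PMF formula:
P(X = 0) = 0.168638

Rounded to 4 decimal places: 0.1686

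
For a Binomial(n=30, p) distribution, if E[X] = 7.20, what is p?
p = 0.24

For a Binomial(n, p) distribution:
E[X] = n × p

Given n = 30 and E[X] = 7.20:
7.20 = 30 × p
p = 7.20 / 30 = 0.24

Verification: Binomial(30, 0.24) has E[X] = 7.20 ✓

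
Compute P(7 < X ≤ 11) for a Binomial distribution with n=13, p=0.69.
0.758350

We have X ~ Binomial(n=13, p=0.69).

To find P(7 < X ≤ 11), we use:
P(7 < X ≤ 11) = P(X ≤ 11) - P(X ≤ 7)
                 = F(11) - F(7)
                 = 0.945029 - 0.186679
                 = 0.758350

So there's approximately a 75.8% chance that X falls in this range.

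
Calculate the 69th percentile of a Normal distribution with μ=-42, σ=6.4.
-38.8266

We have X ~ Normal(μ=-42, σ=6.4).

We want to find x such that P(X ≤ x) = 0.69.

This is the 69th percentile, which means 69% of values fall below this point.

Using the inverse CDF (quantile function):
x = F⁻¹(0.69) = -38.8266

Verification: P(X ≤ -38.8266) = 0.69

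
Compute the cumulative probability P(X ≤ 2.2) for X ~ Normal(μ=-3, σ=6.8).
0.777777

We have X ~ Normal(μ=-3, σ=6.8).

The CDF gives us P(X ≤ k).

Using the CDF:
P(X ≤ 2.2) = 0.777777

This means there's approximately a 77.8% chance that X is at most 2.2.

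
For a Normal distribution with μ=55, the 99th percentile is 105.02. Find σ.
σ = 21.5015

For X ~ Normal(μ, σ), the p-th percentile satisfies x = μ + z_p × σ,
where z_p = Φ⁻¹(p) is the standard normal quantile.

Step 1: z_{0.99} = Φ⁻¹(0.99) = 2.3263

Step 2: Solve for σ:
105.02 = 55 + 2.3263 × σ
σ = (105.02 - 55) / 2.3263
σ = 50.02 / 2.3263
σ = 21.5015

Verification: μ + z × σ = 55 + 2.3263 × 21.5015 = 105.02 ✓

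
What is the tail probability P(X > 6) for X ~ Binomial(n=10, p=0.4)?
0.054762

We have X ~ Binomial(n=10, p=0.4).

P(X > 6) = 1 - P(X ≤ 6)
                = 1 - F(6)
                = 1 - 0.945238
                = 0.054762

So there's approximately a 5.5% chance that X exceeds 6.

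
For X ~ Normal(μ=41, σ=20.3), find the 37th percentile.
34.2634

We have X ~ Normal(μ=41, σ=20.3).

We want to find x such that P(X ≤ x) = 0.37.

This is the 37th percentile, which means 37% of values fall below this point.

Using the inverse CDF (quantile function):
x = F⁻¹(0.37) = 34.2634

Verification: P(X ≤ 34.2634) = 0.37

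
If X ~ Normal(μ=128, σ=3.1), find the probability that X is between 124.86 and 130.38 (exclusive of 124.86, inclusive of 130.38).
0.623127

We have X ~ Normal(μ=128, σ=3.1).

To find P(124.86 < X ≤ 130.38), we use:
P(124.86 < X ≤ 130.38) = P(X ≤ 130.38) - P(X ≤ 124.86)
                 = F(130.38) - F(124.86)
                 = 0.778680 - 0.155553
                 = 0.623127

So there's approximately a 62.3% chance that X falls in this range.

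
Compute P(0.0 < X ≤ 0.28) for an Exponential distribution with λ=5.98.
0.812579

We have X ~ Exponential(λ=5.98).

To find P(0.0 < X ≤ 0.28), we use:
P(0.0 < X ≤ 0.28) = P(X ≤ 0.28) - P(X ≤ 0.0)
                 = F(0.28) - F(0.0)
                 = 0.812579 - 0.000000
                 = 0.812579

So there's approximately a 81.3% chance that X falls in this range.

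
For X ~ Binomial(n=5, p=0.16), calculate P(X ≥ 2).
0.183491

We have X ~ Binomial(n=5, p=0.16).

For discrete distributions, P(X ≥ 2) = 1 - P(X ≤ 1).

P(X ≤ 1) = 0.816509
P(X ≥ 2) = 1 - 0.816509 = 0.183491

So there's approximately a 18.3% chance that X is at least 2.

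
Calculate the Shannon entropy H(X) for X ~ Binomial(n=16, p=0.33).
2.0470 nats

We have X ~ Binomial(n=16, p=0.33).

The Shannon entropy measures the uncertainty or information content of the distribution.

For a Binomial distribution with n=16, p=0.33:
H(X) = 2.0470 nats

(In bits, this would be 2.9531 bits.)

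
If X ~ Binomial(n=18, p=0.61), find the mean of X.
10.9800

We have X ~ Binomial(n=18, p=0.61).

For a Binomial distribution with n=18, p=0.61:
E[X] = 10.9800

This is the expected (average) value of X.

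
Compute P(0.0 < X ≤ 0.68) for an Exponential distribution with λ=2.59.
0.828161

We have X ~ Exponential(λ=2.59).

To find P(0.0 < X ≤ 0.68), we use:
P(0.0 < X ≤ 0.68) = P(X ≤ 0.68) - P(X ≤ 0.0)
                 = F(0.68) - F(0.0)
                 = 0.828161 - 0.000000
                 = 0.828161

So there's approximately a 82.8% chance that X falls in this range.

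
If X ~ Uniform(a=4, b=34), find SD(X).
8.6603

We have X ~ Uniform(a=4, b=34).

For a Uniform distribution with a=4, b=34:
σ = √Var(X) = 8.6603

The standard deviation is the square root of the variance.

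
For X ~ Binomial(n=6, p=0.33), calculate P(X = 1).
0.267325

We have X ~ Binomial(n=6, p=0.33).

For a Binomial distribution, the PMF gives us the probability of each outcome.

Using the PMF formula:
P(X = 1) = 0.267325

Rounded to 4 decimal places: 0.2673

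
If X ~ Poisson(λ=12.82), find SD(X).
3.5805

We have X ~ Poisson(λ=12.82).

For a Poisson distribution with λ=12.82:
σ = √Var(X) = 3.5805

The standard deviation is the square root of the variance.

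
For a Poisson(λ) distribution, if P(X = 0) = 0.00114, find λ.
λ = 6.7767

For a Poisson(λ) distribution, the PMF at 0 is:
P(X = 0) = λ^0 e^(-λ) / 0! = e^(-λ)

Given P(X = 0) = 0.00114:
e^(-λ) = 0.00114
-λ = ln(0.00114)
λ = -ln(0.00114) = 6.7767

Verification: e^(-6.7767) = 0.00114 ✓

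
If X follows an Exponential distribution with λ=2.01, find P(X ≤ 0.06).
0.113612

We have X ~ Exponential(λ=2.01).

The CDF gives us P(X ≤ k).

Using the CDF:
P(X ≤ 0.06) = 0.113612

This means there's approximately a 11.4% chance that X is at most 0.06.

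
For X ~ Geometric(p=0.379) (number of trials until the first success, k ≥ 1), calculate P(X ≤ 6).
0.942648

We have X ~ Geometric(p=0.379) (number of trials until the first success, k ≥ 1).

The CDF gives us P(X ≤ k).

Using the CDF:
P(X ≤ 6) = 0.942648

This means there's approximately a 94.3% chance that X is at most 6.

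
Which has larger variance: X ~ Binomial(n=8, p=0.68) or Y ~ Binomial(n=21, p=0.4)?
Y has larger variance (5.0400 > 1.7408)

Compute the variance for each distribution:

X ~ Binomial(n=8, p=0.68):
Var(X) = 1.7408

Y ~ Binomial(n=21, p=0.4):
Var(Y) = 5.0400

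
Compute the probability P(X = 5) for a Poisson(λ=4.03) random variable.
0.157448

We have X ~ Poisson(λ=4.03).

For a Poisson distribution, the PMF gives us the probability of each outcome.

Using the PMF formula:
P(X = 5) = 0.157448

Rounded to 4 decimal places: 0.1574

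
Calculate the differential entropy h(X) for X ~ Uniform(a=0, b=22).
3.0910 nats

We have X ~ Uniform(a=0, b=22).

The differential entropy measures the uncertainty or information content of the distribution.

For a Uniform distribution with a=0, b=22:
h(X) = 3.0910 nats

(In bits, this would be 4.4594 bits.)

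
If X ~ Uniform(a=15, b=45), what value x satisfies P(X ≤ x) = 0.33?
24.9000

We have X ~ Uniform(a=15, b=45).

We want to find x such that P(X ≤ x) = 0.33.

This is the 33rd percentile, which means 33% of values fall below this point.

Using the inverse CDF (quantile function):
x = F⁻¹(0.33) = 24.9000

Verification: P(X ≤ 24.9000) = 0.33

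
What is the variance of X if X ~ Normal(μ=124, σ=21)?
441.0000

We have X ~ Normal(μ=124, σ=21).

For a Normal distribution with μ=124, σ=21:
Var(X) = 441.0000

The variance measures the spread of the distribution around the mean.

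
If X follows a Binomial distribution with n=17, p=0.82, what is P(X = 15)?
0.224539

We have X ~ Binomial(n=17, p=0.82).

For a Binomial distribution, the PMF gives us the probability of each outcome.

Using the PMF formula:
P(X = 15) = 0.224539

Rounded to 4 decimal places: 0.2245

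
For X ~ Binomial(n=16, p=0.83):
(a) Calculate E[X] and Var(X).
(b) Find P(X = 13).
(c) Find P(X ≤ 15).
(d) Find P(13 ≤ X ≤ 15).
(a) E[X] = 13.2800, Var(X) = 2.2576
(b) P(X = 13) = 0.244090
(c) P(X ≤ 15) = 0.949272
(d) P(13 ≤ X ≤ 15) = 0.665703

We have X ~ Binomial(n=16, p=0.83).

(a) Moments:
E[X] = 13.2800
Var(X) = 2.2576
σ = √Var(X) = 1.5025

(b) Point probability using PMF:
P(X = 13) = 0.244090

(c) Cumulative probability using CDF:
P(X ≤ 15) = F(15) = 0.949272

(d) Range probability:
P(13 ≤ X ≤ 15) = P(X ≤ 15) - P(X ≤ 12)
                   = F(15) - F(12)
                   = 0.949272 - 0.283568
                   = 0.665703

This means approximately 66.6% of outcomes fall in the interval [13, 15].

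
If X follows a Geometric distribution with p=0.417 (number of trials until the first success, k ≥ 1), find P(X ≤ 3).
0.801845

We have X ~ Geometric(p=0.417) (number of trials until the first success, k ≥ 1).

The CDF gives us P(X ≤ k).

Using the CDF:
P(X ≤ 3) = 0.801845

This means there's approximately a 80.2% chance that X is at most 3.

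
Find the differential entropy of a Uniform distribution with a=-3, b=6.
2.1972 nats

We have X ~ Uniform(a=-3, b=6).

The differential entropy measures the uncertainty or information content of the distribution.

For a Uniform distribution with a=-3, b=6:
h(X) = 2.1972 nats

(In bits, this would be 3.1699 bits.)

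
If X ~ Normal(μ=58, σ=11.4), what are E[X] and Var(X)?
E[X] = 58.0000, Var(X) = 129.9600

We have X ~ Normal(μ=58, σ=11.4).

For a Normal distribution with μ=58, σ=11.4:

Expected value:
E[X] = 58.0000

Variance:
Var(X) = 129.9600

Standard deviation:
σ = √Var(X) = 11.4000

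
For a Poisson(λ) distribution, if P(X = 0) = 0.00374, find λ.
λ = 5.5887

For a Poisson(λ) distribution, the PMF at 0 is:
P(X = 0) = λ^0 e^(-λ) / 0! = e^(-λ)

Given P(X = 0) = 0.00374:
e^(-λ) = 0.00374
-λ = ln(0.00374)
λ = -ln(0.00374) = 5.5887

Verification: e^(-5.5887) = 0.00374 ✓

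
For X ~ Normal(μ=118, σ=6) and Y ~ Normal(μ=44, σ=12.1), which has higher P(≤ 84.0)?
Y has higher probability (P(Y ≤ 84.0) = 0.9995 > P(X ≤ 84.0) = 0.0000)

Compute P(≤ 84.0) for each distribution:

X ~ Normal(μ=118, σ=6):
P(X ≤ 84.0) = 0.0000

Y ~ Normal(μ=44, σ=12.1):
P(Y ≤ 84.0) = 0.9995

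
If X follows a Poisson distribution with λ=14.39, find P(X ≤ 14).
0.529175

We have X ~ Poisson(λ=14.39).

The CDF gives us P(X ≤ k).

Using the CDF:
P(X ≤ 14) = 0.529175

This means there's approximately a 52.9% chance that X is at most 14.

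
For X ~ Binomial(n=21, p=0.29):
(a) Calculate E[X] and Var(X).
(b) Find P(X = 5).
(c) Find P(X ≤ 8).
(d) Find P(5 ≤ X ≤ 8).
(a) E[X] = 6.0900, Var(X) = 4.3239
(b) P(X = 5) = 0.174047
(c) P(X ≤ 8) = 0.875222
(d) P(5 ≤ X ≤ 8) = 0.648143

We have X ~ Binomial(n=21, p=0.29).

(a) Moments:
E[X] = 6.0900
Var(X) = 4.3239
σ = √Var(X) = 2.0794

(b) Point probability using PMF:
P(X = 5) = 0.174047

(c) Cumulative probability using CDF:
P(X ≤ 8) = F(8) = 0.875222

(d) Range probability:
P(5 ≤ X ≤ 8) = P(X ≤ 8) - P(X ≤ 4)
                   = F(8) - F(4)
                   = 0.875222 - 0.227078
                   = 0.648143

This means approximately 64.8% of outcomes fall in the interval [5, 8].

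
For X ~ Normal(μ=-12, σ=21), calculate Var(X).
441.0000

We have X ~ Normal(μ=-12, σ=21).

For a Normal distribution with μ=-12, σ=21:
Var(X) = 441.0000

The variance measures the spread of the distribution around the mean.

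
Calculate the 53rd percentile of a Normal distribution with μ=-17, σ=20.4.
-15.4645

We have X ~ Normal(μ=-17, σ=20.4).

We want to find x such that P(X ≤ x) = 0.53.

This is the 53rd percentile, which means 53% of values fall below this point.

Using the inverse CDF (quantile function):
x = F⁻¹(0.53) = -15.4645

Verification: P(X ≤ -15.4645) = 0.53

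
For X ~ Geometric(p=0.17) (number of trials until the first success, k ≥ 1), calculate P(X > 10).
0.155160

We have X ~ Geometric(p=0.17) (number of trials until the first success, k ≥ 1).

P(X > 10) = 1 - P(X ≤ 10)
                = 1 - F(10)
                = 1 - 0.844840
                = 0.155160

So there's approximately a 15.5% chance that X exceeds 10.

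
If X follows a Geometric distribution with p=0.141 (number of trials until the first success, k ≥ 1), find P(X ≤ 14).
0.880902

We have X ~ Geometric(p=0.141) (number of trials until the first success, k ≥ 1).

The CDF gives us P(X ≤ k).

Using the CDF:
P(X ≤ 14) = 0.880902

This means there's approximately a 88.1% chance that X is at most 14.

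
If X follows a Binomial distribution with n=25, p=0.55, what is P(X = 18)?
0.038097

We have X ~ Binomial(n=25, p=0.55).

For a Binomial distribution, the PMF gives us the probability of each outcome.

Using the PMF formula:
P(X = 18) = 0.038097

Rounded to 4 decimal places: 0.0381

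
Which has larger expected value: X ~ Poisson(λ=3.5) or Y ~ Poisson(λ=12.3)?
Y has larger mean (12.3000 > 3.5000)

Compute the expected value for each distribution:

X ~ Poisson(λ=3.5):
E[X] = 3.5000

Y ~ Poisson(λ=12.3):
E[Y] = 12.3000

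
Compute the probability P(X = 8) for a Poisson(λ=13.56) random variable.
0.036604

We have X ~ Poisson(λ=13.56).

For a Poisson distribution, the PMF gives us the probability of each outcome.

Using the PMF formula:
P(X = 8) = 0.036604

Rounded to 4 decimal places: 0.0366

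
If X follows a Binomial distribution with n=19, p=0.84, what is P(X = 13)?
0.047188

We have X ~ Binomial(n=19, p=0.84).

For a Binomial distribution, the PMF gives us the probability of each outcome.

Using the PMF formula:
P(X = 13) = 0.047188

Rounded to 4 decimal places: 0.0472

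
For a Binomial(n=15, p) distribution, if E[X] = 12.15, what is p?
p = 0.81

For a Binomial(n, p) distribution:
E[X] = n × p

Given n = 15 and E[X] = 12.15:
12.15 = 15 × p
p = 12.15 / 15 = 0.81

Verification: Binomial(15, 0.81) has E[X] = 12.15 ✓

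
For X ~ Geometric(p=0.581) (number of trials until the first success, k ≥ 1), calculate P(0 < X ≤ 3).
0.926440

We have X ~ Geometric(p=0.581) (number of trials until the first success, k ≥ 1).

To find P(0 < X ≤ 3), we use:
P(0 < X ≤ 3) = P(X ≤ 3) - P(X ≤ 0)
                 = F(3) - F(0)
                 = 0.926440 - 0.000000
                 = 0.926440

So there's approximately a 92.6% chance that X falls in this range.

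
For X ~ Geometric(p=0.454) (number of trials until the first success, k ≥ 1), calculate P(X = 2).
0.247884

We have X ~ Geometric(p=0.454) (number of trials until the first success, k ≥ 1).

For a Geometric distribution, the PMF gives us the probability of each outcome.

Using the PMF formula:
P(X = 2) = 0.247884

Rounded to 4 decimal places: 0.2479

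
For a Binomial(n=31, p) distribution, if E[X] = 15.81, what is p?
p = 0.51

For a Binomial(n, p) distribution:
E[X] = n × p

Given n = 31 and E[X] = 15.81:
15.81 = 31 × p
p = 15.81 / 31 = 0.51

Verification: Binomial(31, 0.51) has E[X] = 15.81 ✓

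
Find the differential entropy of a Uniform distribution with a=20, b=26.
1.7918 nats

We have X ~ Uniform(a=20, b=26).

The differential entropy measures the uncertainty or information content of the distribution.

For a Uniform distribution with a=20, b=26:
h(X) = 1.7918 nats

(In bits, this would be 2.5850 bits.)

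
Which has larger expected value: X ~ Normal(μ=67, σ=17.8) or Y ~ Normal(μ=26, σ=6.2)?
X has larger mean (67.0000 > 26.0000)

Compute the expected value for each distribution:

X ~ Normal(μ=67, σ=17.8):
E[X] = 67.0000

Y ~ Normal(μ=26, σ=6.2):
E[Y] = 26.0000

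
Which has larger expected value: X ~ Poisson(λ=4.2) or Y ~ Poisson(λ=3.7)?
X has larger mean (4.2000 > 3.7000)

Compute the expected value for each distribution:

X ~ Poisson(λ=4.2):
E[X] = 4.2000

Y ~ Poisson(λ=3.7):
E[Y] = 3.7000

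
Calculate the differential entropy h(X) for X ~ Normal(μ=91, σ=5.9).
3.1939 nats

We have X ~ Normal(μ=91, σ=5.9).

The differential entropy measures the uncertainty or information content of the distribution.

For a Normal distribution with μ=91, σ=5.9:
h(X) = 3.1939 nats

(In bits, this would be 4.6078 bits.)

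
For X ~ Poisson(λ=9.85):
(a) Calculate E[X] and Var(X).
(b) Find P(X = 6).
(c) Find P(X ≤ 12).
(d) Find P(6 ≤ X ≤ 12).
(a) E[X] = 9.8500, Var(X) = 9.8500
(b) P(X = 6) = 0.066909
(c) P(X ≤ 12) = 0.805556
(d) P(6 ≤ X ≤ 12) = 0.732578

We have X ~ Poisson(λ=9.85).

(a) Moments:
E[X] = 9.8500
Var(X) = 9.8500
σ = √Var(X) = 3.1385

(b) Point probability using PMF:
P(X = 6) = 0.066909

(c) Cumulative probability using CDF:
P(X ≤ 12) = F(12) = 0.805556

(d) Range probability:
P(6 ≤ X ≤ 12) = P(X ≤ 12) - P(X ≤ 5)
                   = F(12) - F(5)
                   = 0.805556 - 0.072978
                   = 0.732578

This means approximately 73.3% of outcomes fall in the interval [6, 12].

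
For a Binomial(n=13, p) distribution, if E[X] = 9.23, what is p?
p = 0.71

For a Binomial(n, p) distribution:
E[X] = n × p

Given n = 13 and E[X] = 9.23:
9.23 = 13 × p
p = 9.23 / 13 = 0.71

Verification: Binomial(13, 0.71) has E[X] = 9.23 ✓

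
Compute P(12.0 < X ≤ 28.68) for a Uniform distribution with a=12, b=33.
0.794286

We have X ~ Uniform(a=12, b=33).

To find P(12.0 < X ≤ 28.68), we use:
P(12.0 < X ≤ 28.68) = P(X ≤ 28.68) - P(X ≤ 12.0)
                 = F(28.68) - F(12.0)
                 = 0.794286 - 0.000000
                 = 0.794286

So there's approximately a 79.4% chance that X falls in this range.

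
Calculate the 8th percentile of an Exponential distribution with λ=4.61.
0.0181

We have X ~ Exponential(λ=4.61).

We want to find x such that P(X ≤ x) = 0.08.

This is the 8th percentile, which means 8% of values fall below this point.

Using the inverse CDF (quantile function):
x = F⁻¹(0.08) = 0.0181

Verification: P(X ≤ 0.0181) = 0.08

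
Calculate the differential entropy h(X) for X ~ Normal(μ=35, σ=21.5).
4.4870 nats

We have X ~ Normal(μ=35, σ=21.5).

The differential entropy measures the uncertainty or information content of the distribution.

For a Normal distribution with μ=35, σ=21.5:
h(X) = 4.4870 nats

(In bits, this would be 6.4734 bits.)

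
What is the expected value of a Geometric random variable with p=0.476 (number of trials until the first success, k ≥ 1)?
2.1008

We have X ~ Geometric(p=0.476) (number of trials until the first success, k ≥ 1).

For a Geometric distribution with p=0.476 (number of trials until the first success, k ≥ 1):
E[X] = 2.1008

This is the expected (average) value of X.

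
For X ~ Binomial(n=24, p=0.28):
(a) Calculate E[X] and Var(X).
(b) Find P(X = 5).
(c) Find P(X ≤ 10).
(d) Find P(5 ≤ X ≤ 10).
(a) E[X] = 6.7200, Var(X) = 4.8384
(b) P(X = 5) = 0.142409
(c) P(X ≤ 10) = 0.952733
(d) P(5 ≤ X ≤ 10) = 0.796729

We have X ~ Binomial(n=24, p=0.28).

(a) Moments:
E[X] = 6.7200
Var(X) = 4.8384
σ = √Var(X) = 2.1996

(b) Point probability using PMF:
P(X = 5) = 0.142409

(c) Cumulative probability using CDF:
P(X ≤ 10) = F(10) = 0.952733

(d) Range probability:
P(5 ≤ X ≤ 10) = P(X ≤ 10) - P(X ≤ 4)
                   = F(10) - F(4)
                   = 0.952733 - 0.156004
                   = 0.796729

This means approximately 79.7% of outcomes fall in the interval [5, 10].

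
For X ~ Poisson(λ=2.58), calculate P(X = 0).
0.075774

We have X ~ Poisson(λ=2.58).

For a Poisson distribution, the PMF gives us the probability of each outcome.

Using the PMF formula:
P(X = 0) = 0.075774

Rounded to 4 decimal places: 0.0758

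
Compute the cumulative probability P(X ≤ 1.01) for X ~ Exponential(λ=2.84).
0.943210

We have X ~ Exponential(λ=2.84).

The CDF gives us P(X ≤ k).

Using the CDF:
P(X ≤ 1.01) = 0.943210

This means there's approximately a 94.3% chance that X is at most 1.01.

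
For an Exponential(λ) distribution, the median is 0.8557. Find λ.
λ = 0.8100

For X ~ Exponential(λ), the CDF is F(x) = 1 - e^(-λx).
The median m satisfies F(m) = 0.5:
1 - e^(-λm) = 0.5
e^(-λm) = 0.5
λm = ln(2)
m = ln(2) / λ

Given m = 0.8557:
λ = ln(2) / 0.8557 = 0.693147 / 0.8557 = 0.8100

Verification: ln(2) / 0.8100 = 0.8557 ✓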